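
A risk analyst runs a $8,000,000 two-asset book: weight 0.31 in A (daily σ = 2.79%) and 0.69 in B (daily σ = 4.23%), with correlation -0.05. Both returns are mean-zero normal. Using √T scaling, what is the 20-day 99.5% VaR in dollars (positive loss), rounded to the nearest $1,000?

σ_p = √(0.31²·2.79² + 0.69²·4.23² + 2·-0.05·0.31·0.69·2.79·4.23) = 3.002%.
σ_{20d} = 3.002% × √20 = 13.425%.
z(99.5%) = 2.576.
VaR = 2.576 × 13.425% = 34.583%; on $8,000,000 that is $2,766,640.

$2,767,000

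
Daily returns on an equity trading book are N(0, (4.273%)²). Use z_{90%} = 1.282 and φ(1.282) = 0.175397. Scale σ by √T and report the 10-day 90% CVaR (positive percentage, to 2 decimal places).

σ_{10d} = 4.273% × √10 = 13.512%.
ES multiplier = φ(z)/(1−α) = 0.175397/0.1 = 1.754.
ES = 13.512% × 1.754 = 23.700%.

23.70%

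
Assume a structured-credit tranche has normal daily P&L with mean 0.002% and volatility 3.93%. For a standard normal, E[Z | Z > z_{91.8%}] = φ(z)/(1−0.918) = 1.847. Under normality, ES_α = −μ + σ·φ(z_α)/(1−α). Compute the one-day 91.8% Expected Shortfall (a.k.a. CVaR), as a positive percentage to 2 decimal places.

ES = −(0.002%) + 3.93% × 1.847 = 7.257%.

7.26%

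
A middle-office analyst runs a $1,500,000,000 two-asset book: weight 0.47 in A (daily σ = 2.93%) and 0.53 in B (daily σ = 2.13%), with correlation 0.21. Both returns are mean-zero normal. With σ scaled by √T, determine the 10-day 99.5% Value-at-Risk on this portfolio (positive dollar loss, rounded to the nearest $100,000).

$238,900,000

σ_p = √(0.47²·2.93² + 0.53²·2.13² + 2·0.21·0.47·0.53·2.93·2.13) = 1.955%.
σ_{10d} = 1.955% × √10 = 6.182%.
z(99.5%) = 2.576.
VaR = 2.576 × 6.182% = 15.925%; on $1,500,000,000 that is $238,875,000.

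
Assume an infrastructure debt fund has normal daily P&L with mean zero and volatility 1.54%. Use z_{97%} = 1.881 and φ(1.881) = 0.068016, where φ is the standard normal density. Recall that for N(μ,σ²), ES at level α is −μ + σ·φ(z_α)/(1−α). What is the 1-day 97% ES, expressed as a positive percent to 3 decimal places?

3.491%

Tail multiplier: φ(z)/(1−α) = 0.068016 / 0.03 = 2.267.
ES = 1.54% × 2.267 = 3.491%.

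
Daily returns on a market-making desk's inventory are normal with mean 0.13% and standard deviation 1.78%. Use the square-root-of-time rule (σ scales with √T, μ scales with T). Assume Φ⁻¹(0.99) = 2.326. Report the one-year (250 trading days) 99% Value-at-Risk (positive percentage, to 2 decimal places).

σ_{250d} = 1.78% × √250 = 28.144%; μ_{250d} = 250 × 0.13% = 32.500%.
VaR = −(32.500%) + 2.326 × 28.144% = 32.963%.

32.96%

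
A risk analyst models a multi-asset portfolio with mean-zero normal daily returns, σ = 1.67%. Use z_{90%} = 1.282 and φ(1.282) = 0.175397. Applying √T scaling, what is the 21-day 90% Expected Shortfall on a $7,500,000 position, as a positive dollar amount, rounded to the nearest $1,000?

$1,007,000

σ_{21d} = 1.67% × √21 = 7.653%.
ES multiplier = φ(z)/(1−α) = 0.175397/0.1 = 1.754.
ES = 7.653% × 1.754 = 13.423%; on $7,500,000: $1,006,725.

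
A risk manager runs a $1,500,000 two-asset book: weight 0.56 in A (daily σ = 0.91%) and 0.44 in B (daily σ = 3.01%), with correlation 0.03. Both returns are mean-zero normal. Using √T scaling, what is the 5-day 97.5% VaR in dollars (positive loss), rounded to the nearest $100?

$94,200

σ_p = √(0.56²·0.91² + 0.44²·3.01² + 2·0.03·0.56·0.44·0.91·3.01) = 1.433%.
σ_{5d} = 1.433% × √5 = 3.204%.
z(97.5%) = 1.960.
VaR = 1.960 × 3.204% = 6.280%; on $1,500,000 that is $94,200.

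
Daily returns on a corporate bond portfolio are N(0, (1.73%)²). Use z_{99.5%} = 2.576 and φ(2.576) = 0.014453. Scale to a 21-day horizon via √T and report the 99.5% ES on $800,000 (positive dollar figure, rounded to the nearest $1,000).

$183,000

σ_{21d} = 1.73% × √21 = 7.928%.
ES multiplier = φ(z)/(1−α) = 0.014453/0.005 = 2.891.
ES = 7.928% × 2.891 = 22.920%; on $800,000: $183,360.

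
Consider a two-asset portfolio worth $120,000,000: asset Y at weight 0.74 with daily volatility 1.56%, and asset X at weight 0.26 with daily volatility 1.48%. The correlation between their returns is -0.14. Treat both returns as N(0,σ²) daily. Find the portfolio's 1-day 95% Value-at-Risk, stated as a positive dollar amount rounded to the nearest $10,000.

$2,300,000

σ_p² = 0.74²·1.56² + 0.26²·1.48² + 2·-0.14·0.74·0.26·1.56·1.48 = 1.3563 (%²).
σ_p = √1.3563 = 1.165%.
At 95%, z = 1.645.
VaR = 1.645 × 1.165% = 1.916%; on $120,000,000 that is $2,299,200.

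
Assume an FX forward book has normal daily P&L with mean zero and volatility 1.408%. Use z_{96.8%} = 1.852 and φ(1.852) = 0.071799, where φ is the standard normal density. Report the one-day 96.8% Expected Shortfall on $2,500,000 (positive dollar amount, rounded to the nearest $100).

$79,000

Tail multiplier: φ(z)/(1−α) = 0.071799 / 0.032 = 2.244.
ES = 1.408% × 2.244 = 3.160%.
On $2,500,000: 0.03160 × $2,500,000 = $79,000.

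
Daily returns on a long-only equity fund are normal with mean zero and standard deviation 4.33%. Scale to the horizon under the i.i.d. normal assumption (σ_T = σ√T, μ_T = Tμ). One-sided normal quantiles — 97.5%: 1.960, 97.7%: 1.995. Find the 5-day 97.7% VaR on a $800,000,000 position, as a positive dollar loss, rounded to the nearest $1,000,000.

$155,000,000

σ_{5d} = 4.33% × √5 = 9.682%.
VaR = 1.995 × 9.682% = 19.316%.
On $800,000,000: 0.19316 × $800,000,000 = $154,528,000.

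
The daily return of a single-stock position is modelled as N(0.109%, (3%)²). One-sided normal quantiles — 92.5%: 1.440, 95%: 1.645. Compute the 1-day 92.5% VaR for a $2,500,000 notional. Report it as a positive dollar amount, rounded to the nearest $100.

$105,300

VaR = −μ + z·σ = −(0.109%) + 1.440 × 3% = 4.211%.
On $2,500,000: 0.04211 × $2,500,000 = $105,275.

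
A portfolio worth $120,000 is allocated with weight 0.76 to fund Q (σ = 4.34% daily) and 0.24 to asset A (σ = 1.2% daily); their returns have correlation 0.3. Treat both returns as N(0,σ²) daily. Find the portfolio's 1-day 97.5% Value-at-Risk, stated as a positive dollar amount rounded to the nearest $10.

σ_p² = 0.76²·4.34² + 0.24²·1.2² + 2·0.3·0.76·0.24·4.34·1.2 = 11.5324 (%²).
σ_p = √11.5324 = 3.396%.
At 97.5%, z = 1.960.
VaR = 1.960 × 3.396% = 6.656%; on $120,000 that is $7,987.

$7,990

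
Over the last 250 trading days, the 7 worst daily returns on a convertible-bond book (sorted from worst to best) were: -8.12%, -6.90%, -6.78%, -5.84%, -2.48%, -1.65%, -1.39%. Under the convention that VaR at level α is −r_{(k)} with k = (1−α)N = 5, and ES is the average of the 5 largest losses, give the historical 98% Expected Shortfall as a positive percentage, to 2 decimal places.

The 5 worst returns sum to -30.12%.
ES = −(-30.12%) / 5 = 6.024% ≈ 6.02%.

6.02%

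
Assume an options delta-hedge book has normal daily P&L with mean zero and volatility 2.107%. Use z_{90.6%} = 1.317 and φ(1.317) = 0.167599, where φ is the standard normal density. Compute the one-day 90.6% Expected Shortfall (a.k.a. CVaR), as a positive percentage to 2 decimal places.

Tail multiplier: φ(z)/(1−α) = 0.167599 / 0.094 = 1.783.
ES = 2.107% × 1.783 = 3.757%.

3.76%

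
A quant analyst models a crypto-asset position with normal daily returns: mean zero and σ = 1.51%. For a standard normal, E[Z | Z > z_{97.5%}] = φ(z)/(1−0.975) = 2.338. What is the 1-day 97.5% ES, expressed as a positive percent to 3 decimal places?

ES = 1.51% × 2.338 = 3.530%.

3.530%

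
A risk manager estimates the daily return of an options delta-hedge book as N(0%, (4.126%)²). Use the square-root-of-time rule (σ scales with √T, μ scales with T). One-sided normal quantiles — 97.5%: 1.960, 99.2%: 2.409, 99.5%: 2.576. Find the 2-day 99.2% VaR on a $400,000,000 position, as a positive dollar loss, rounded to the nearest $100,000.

σ_{2d} = 4.126% × √2 = 5.835%.
VaR = 2.409 × 5.835% = 14.057%.
On $400,000,000: 0.14057 × $400,000,000 = $56,228,000.

$56,200,000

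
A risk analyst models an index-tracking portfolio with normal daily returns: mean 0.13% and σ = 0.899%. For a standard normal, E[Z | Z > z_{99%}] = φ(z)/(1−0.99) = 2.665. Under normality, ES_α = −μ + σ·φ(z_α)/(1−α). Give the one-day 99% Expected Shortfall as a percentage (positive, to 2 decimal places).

2.27%

ES = −(0.13%) + 0.899% × 2.665 = 2.266%.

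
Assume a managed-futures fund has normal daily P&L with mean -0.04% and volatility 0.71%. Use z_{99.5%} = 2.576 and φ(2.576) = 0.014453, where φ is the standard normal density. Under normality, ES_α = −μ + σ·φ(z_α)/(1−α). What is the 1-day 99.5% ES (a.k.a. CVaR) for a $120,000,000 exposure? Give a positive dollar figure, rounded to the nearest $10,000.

Tail multiplier: φ(z)/(1−α) = 0.014453 / 0.005 = 2.891.
ES = −(-0.04%) + 0.71% × 2.891 = 2.093%.
On $120,000,000: 0.02093 × $120,000,000 = $2,511,600.

$2,510,000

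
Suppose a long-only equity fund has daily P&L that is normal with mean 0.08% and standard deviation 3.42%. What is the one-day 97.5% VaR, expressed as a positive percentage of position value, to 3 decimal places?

6.623%

At 97.5% one-sided, z = 1.960.
VaR = −μ + z·σ = −(0.08%) + 1.960 × 3.42% = 6.623%.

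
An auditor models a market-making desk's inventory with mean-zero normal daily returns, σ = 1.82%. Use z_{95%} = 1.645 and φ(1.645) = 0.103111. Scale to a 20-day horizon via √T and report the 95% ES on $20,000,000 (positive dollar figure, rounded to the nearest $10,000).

σ_{20d} = 1.82% × √20 = 8.139%.
ES multiplier = φ(z)/(1−α) = 0.103111/0.05 = 2.062.
ES = 8.139% × 2.062 = 16.783%; on $20,000,000: $3,356,600.

$3,360,000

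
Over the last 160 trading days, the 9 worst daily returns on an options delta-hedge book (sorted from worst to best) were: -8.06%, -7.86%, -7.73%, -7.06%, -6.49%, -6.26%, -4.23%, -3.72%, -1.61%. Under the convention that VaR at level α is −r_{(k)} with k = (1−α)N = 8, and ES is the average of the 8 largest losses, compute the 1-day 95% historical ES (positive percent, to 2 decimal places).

6.43%

The 8 worst returns sum to -51.41%.
ES = −(-51.41%) / 8 = 6.42625% ≈ 6.43%.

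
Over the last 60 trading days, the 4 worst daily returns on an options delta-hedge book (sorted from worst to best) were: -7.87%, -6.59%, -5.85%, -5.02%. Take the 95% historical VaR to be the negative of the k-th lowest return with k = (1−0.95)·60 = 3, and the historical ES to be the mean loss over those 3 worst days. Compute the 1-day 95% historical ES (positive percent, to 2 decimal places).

The 3 worst returns sum to -20.31%.
ES = −(-20.31%) / 3 = 6.77%.

6.77%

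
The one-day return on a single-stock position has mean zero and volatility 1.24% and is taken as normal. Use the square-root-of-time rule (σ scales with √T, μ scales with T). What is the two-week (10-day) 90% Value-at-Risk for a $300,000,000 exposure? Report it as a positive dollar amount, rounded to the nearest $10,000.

At 90%, z = 1.282.
σ_{10d} = 1.24% × √10 = 3.921%.
VaR = 1.282 × 3.921% = 5.027%.
On $300,000,000: 0.05027 × $300,000,000 = $15,081,000.

$15,080,000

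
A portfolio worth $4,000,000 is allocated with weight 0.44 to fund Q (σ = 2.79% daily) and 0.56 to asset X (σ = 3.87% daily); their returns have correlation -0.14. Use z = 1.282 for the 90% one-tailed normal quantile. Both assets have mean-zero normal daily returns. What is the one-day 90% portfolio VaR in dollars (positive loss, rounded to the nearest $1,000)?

σ_p² = 0.44²·2.79² + 0.56²·3.87² + 2·-0.14·0.44·0.56·2.79·3.87 = 5.4588 (%²).
σ_p = √5.4588 = 2.336%.
VaR = 1.282 × 2.336% = 2.995%; on $4,000,000 that is $119,800.

$120,000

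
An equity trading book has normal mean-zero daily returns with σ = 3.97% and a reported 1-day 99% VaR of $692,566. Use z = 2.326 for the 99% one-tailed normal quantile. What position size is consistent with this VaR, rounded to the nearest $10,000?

VaR as a fraction of value: z·σ = 2.326 × 3.97% = 9.23422%.
Position = $692,566 / 0.0923422 = $7,499,995.

$7,500,000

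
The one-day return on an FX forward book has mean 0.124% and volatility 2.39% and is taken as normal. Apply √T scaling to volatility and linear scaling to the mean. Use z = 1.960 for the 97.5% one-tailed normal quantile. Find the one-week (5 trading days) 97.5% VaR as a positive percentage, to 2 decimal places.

σ_{5d} = 2.39% × √5 = 5.344%; μ_{5d} = 5 × 0.124% = 0.620%.
VaR = −(0.620%) + 1.960 × 5.344% = 9.854%.

9.85%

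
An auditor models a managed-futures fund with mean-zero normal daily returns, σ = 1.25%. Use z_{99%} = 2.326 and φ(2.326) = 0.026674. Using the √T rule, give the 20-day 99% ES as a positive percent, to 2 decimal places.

14.91%

σ_{20d} = 1.25% × √20 = 5.590%.
ES multiplier = φ(z)/(1−α) = 0.026674/0.01 = 2.667.
ES = 5.590% × 2.667 = 14.909%.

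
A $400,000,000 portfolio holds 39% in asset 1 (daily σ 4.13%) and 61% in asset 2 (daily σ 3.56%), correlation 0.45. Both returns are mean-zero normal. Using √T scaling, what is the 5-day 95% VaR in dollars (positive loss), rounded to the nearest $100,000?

σ_p = √(0.39²·4.13² + 0.61²·3.56² + 2·0.45·0.39·0.61·4.13·3.56) = 3.234%.
σ_{5d} = 3.234% × √5 = 7.231%.
z(95%) = 1.645.
VaR = 1.645 × 7.231% = 11.895%; on $400,000,000 that is $47,580,000.

$47,600,000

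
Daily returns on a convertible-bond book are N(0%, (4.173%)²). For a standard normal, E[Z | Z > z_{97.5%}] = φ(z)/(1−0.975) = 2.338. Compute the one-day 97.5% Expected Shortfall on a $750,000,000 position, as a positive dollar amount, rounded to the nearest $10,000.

ES = 4.173% × 2.338 = 9.756%.
On $750,000,000: 0.09756 × $750,000,000 = $73,170,000.

$73,170,000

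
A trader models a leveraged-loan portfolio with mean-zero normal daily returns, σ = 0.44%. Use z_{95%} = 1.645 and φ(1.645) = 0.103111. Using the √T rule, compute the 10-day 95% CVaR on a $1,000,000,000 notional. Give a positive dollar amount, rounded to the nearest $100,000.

$28,700,000

σ_{10d} = 0.44% × √10 = 1.391%.
ES multiplier = φ(z)/(1−α) = 0.103111/0.05 = 2.062.
ES = 1.391% × 2.062 = 2.868%; on $1,000,000,000: $28,680,000.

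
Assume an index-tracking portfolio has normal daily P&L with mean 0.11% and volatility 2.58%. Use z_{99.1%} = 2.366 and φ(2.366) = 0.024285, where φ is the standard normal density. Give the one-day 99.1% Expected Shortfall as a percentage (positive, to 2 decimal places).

Tail multiplier: φ(z)/(1−α) = 0.024285 / 0.009 = 2.698.
ES = −(0.11%) + 2.58% × 2.698 = 6.851%.

6.85%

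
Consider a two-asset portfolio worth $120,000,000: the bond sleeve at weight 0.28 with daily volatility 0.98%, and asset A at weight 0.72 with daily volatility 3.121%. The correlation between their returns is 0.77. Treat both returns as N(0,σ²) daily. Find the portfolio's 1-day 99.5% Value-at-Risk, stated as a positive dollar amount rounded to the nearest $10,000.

σ_p² = 0.28²·0.98² + 0.72²·3.121² + 2·0.77·0.28·0.72·0.98·3.121 = 6.0744 (%²).
σ_p = √6.0744 = 2.465%.
At 99.5%, z = 2.576.
VaR = 2.576 × 2.465% = 6.350%; on $120,000,000 that is $7,620,000.

$7,620,000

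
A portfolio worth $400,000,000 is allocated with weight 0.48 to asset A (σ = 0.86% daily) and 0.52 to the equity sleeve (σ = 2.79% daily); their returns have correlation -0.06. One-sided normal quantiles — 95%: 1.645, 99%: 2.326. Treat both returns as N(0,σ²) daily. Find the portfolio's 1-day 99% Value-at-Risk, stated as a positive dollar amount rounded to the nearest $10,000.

$13,810,000

σ_p² = 0.48²·0.86² + 0.52²·2.79² + 2·-0.06·0.48·0.52·0.86·2.79 = 2.2034 (%²).
σ_p = √2.2034 = 1.484%.
VaR = 2.326 × 1.484% = 3.452%; on $400,000,000 that is $13,808,000.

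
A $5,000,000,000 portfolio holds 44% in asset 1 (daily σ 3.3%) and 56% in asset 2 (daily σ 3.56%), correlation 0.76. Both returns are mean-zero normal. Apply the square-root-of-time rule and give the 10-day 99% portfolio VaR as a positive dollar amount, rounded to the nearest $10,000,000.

$1,190,000,000

σ_p = √(0.44²·3.3² + 0.56²·3.56² + 2·0.76·0.44·0.56·3.3·3.56) = 3.238%.
σ_{10d} = 3.238% × √10 = 10.239%.
z(99%) = 2.326.
VaR = 2.326 × 10.239% = 23.816%; on $5,000,000,000 that is $1,190,800,000.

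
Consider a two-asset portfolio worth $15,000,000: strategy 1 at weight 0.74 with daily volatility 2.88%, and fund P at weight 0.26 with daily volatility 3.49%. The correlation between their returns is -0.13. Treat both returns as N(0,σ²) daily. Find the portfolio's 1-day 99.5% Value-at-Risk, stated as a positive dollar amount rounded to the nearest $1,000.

$852,000

σ_p² = 0.74²·2.88² + 0.26²·3.49² + 2·-0.13·0.74·0.26·2.88·3.49 = 4.8626 (%²).
σ_p = √4.8626 = 2.205%.
At 99.5%, z = 2.576.
VaR = 2.576 × 2.205% = 5.680%; on $15,000,000 that is $852,000.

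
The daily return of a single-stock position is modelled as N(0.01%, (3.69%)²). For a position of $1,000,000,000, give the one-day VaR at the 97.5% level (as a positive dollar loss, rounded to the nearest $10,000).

At 97.5% one-sided, z = 1.960.
VaR = −μ + z·σ = −(0.01%) + 1.960 × 3.69% = 7.222%.
On $1,000,000,000: 0.07222 × $1,000,000,000 = $72,220,000.

$72,220,000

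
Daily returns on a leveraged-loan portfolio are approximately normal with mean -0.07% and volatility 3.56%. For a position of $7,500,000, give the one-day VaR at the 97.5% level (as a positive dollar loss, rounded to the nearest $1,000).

$529,000

At 97.5% one-sided, z = 1.960.
VaR = −μ + z·σ = −(-0.07%) + 1.960 × 3.56% = 7.048%.
On $7,500,000: 0.07048 × $7,500,000 = $528,600.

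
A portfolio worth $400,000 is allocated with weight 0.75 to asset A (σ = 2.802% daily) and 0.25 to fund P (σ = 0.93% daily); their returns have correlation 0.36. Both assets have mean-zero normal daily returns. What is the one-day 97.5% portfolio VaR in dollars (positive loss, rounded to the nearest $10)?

σ_p² = 0.75²·2.802² + 0.25²·0.93² + 2·0.36·0.75·0.25·2.802·0.93 = 4.8221 (%²).
σ_p = √4.8221 = 2.196%.
At 97.5%, z = 1.960.
VaR = 1.960 × 2.196% = 4.304%; on $400,000 that is $17,216.

$17,220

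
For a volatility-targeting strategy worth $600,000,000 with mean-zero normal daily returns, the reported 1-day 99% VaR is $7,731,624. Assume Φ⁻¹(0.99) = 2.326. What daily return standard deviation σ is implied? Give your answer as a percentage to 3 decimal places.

VaR as a fraction: $7,731,624 / $600,000,000 = 1.289%.
σ = VaR / z = 1.289% / 2.326 = 0.554%.

0.554%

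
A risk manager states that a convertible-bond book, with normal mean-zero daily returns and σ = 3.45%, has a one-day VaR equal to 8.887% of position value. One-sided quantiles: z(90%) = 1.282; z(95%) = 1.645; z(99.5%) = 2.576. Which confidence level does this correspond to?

Implied z = VaR/σ = 8.887 / 3.45 = 2.576.
This matches z(99.5%) = 2.576.

99.5%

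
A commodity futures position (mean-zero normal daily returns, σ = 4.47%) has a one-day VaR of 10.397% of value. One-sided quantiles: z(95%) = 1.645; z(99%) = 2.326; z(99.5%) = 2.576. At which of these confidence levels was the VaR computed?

Implied z = VaR/σ = 10.397 / 4.47 = 2.326.
This matches z(99%) = 2.326.

99%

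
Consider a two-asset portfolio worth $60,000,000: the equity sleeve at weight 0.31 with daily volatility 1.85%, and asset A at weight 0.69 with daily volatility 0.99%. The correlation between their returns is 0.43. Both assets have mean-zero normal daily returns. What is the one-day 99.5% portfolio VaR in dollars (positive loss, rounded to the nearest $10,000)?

σ_p² = 0.31²·1.85² + 0.69²·0.99² + 2·0.43·0.31·0.69·1.85·0.99 = 1.1324 (%²).
σ_p = √1.1324 = 1.064%.
At 99.5%, z = 2.576.
VaR = 2.576 × 1.064% = 2.741%; on $60,000,000 that is $1,644,600.

$1,640,000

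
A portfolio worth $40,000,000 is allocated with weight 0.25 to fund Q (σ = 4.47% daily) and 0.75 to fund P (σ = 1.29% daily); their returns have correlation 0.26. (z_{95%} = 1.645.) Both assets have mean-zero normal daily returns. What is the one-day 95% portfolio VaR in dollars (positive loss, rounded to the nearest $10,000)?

σ_p² = 0.25²·4.47² + 0.75²·1.29² + 2·0.26·0.25·0.75·4.47·1.29 = 2.7471 (%²).
σ_p = √2.7471 = 1.657%.
VaR = 1.645 × 1.657% = 2.726%; on $40,000,000 that is $1,090,400.

$1,090,000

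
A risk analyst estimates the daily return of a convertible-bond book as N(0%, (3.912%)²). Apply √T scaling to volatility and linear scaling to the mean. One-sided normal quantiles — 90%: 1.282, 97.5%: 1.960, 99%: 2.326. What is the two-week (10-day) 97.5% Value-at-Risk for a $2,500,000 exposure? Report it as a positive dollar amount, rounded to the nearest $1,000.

$606,000

σ_{10d} = 3.912% × √10 = 12.371%.
VaR = 1.960 × 12.371% = 24.247%.
On $2,500,000: 0.24247 × $2,500,000 = $606,175.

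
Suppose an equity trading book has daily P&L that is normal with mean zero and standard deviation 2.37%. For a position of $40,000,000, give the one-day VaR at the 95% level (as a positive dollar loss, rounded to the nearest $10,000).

$1,560,000

At 95% one-sided, z = 1.645.
VaR = z·σ = 1.645 × 2.37% = 3.899%.
On $40,000,000: 0.03899 × $40,000,000 = $1,559,600.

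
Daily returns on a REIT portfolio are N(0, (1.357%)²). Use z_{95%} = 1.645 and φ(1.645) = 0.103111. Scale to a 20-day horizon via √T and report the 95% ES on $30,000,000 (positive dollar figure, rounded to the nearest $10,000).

$3,750,000

σ_{20d} = 1.357% × √20 = 6.069%.
ES multiplier = φ(z)/(1−α) = 0.103111/0.05 = 2.062.
ES = 6.069% × 2.062 = 12.514%; on $30,000,000: $3,754,200.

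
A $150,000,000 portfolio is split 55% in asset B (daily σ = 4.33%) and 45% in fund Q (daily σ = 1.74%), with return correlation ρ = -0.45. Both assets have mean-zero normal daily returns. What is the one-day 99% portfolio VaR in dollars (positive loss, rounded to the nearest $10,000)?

σ_p² = 0.55²·4.33² + 0.45²·1.74² + 2·-0.45·0.55·0.45·4.33·1.74 = 4.6064 (%²).
σ_p = √4.6064 = 2.146%.
At 99%, z = 2.326.
VaR = 2.326 × 2.146% = 4.992%; on $150,000,000 that is $7,488,000.

$7,490,000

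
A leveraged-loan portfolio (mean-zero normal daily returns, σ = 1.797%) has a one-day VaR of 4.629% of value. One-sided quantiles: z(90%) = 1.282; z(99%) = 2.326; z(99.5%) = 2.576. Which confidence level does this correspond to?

Implied z = VaR/σ = 4.629 / 1.797 = 2.576.
This matches z(99.5%) = 2.576.

99.5%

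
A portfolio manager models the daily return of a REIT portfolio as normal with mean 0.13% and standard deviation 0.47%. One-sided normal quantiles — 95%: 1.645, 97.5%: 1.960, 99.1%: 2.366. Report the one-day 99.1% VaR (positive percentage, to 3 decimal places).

0.982%

VaR = −μ + z·σ = −(0.13%) + 2.366 × 0.47% = 0.982%.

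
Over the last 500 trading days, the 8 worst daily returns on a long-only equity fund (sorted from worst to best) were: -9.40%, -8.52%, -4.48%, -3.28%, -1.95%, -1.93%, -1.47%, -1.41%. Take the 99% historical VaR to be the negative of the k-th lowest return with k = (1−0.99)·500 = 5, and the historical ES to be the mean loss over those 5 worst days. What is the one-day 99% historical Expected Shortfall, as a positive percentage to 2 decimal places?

The 5 worst returns sum to -27.63%.
ES = −(-27.63%) / 5 = 5.526% ≈ 5.53%.

5.53%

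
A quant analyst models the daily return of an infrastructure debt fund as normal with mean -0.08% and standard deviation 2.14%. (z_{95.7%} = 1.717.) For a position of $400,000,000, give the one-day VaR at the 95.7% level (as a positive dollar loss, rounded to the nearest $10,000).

$15,020,000

VaR = −μ + z·σ = −(-0.08%) + 1.717 × 2.14% = 3.754%.
On $400,000,000: 0.03754 × $400,000,000 = $15,016,000.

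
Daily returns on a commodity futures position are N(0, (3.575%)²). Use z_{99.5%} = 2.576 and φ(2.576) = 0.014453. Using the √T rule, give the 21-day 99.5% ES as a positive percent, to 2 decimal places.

σ_{21d} = 3.575% × √21 = 16.383%.
ES multiplier = φ(z)/(1−α) = 0.014453/0.005 = 2.891.
ES = 16.383% × 2.891 = 47.363%.

47.36%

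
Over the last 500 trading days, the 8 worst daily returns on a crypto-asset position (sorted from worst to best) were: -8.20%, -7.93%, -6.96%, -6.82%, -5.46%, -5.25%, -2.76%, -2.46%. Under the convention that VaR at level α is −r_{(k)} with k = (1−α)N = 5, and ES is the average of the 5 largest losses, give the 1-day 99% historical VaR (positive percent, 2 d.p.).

5.46%

k = 5; the 5th lowest return is -5.46%, so VaR = 5.46%.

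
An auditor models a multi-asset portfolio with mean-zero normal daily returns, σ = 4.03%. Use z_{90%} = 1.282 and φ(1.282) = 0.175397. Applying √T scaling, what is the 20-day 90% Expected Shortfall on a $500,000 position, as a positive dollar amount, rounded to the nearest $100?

$158,100

σ_{20d} = 4.03% × √20 = 18.023%.
ES multiplier = φ(z)/(1−α) = 0.175397/0.1 = 1.754.
ES = 18.023% × 1.754 = 31.612%; on $500,000: $158,060.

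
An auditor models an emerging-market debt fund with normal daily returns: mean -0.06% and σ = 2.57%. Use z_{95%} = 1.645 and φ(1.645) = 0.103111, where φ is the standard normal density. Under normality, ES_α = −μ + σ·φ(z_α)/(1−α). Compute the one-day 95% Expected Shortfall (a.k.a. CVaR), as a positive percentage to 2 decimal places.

5.36%

Tail multiplier: φ(z)/(1−α) = 0.103111 / 0.05 = 2.062.
ES = −(-0.06%) + 2.57% × 2.062 = 5.359%.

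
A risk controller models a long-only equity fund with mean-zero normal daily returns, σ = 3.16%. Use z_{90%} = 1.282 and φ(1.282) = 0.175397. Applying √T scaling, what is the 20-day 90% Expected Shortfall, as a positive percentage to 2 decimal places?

σ_{20d} = 3.16% × √20 = 14.132%.
ES multiplier = φ(z)/(1−α) = 0.175397/0.1 = 1.754.
ES = 14.132% × 1.754 = 24.788%.

24.79%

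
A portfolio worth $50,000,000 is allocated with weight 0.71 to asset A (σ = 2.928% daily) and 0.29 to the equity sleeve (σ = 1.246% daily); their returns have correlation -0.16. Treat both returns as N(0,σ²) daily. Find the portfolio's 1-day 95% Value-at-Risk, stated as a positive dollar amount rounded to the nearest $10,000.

σ_p² = 0.71²·2.928² + 0.29²·1.246² + 2·-0.16·0.71·0.29·2.928·1.246 = 4.2119 (%²).
σ_p = √4.2119 = 2.052%.
At 95%, z = 1.645.
VaR = 1.645 × 2.052% = 3.376%; on $50,000,000 that is $1,688,000.

$1,690,000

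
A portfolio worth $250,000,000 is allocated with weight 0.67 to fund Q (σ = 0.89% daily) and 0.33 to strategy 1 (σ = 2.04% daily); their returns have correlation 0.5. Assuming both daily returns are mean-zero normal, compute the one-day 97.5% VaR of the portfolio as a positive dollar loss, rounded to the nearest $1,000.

$5,390,000

σ_p² = 0.67²·0.89² + 0.33²·2.04² + 2·0.5·0.67·0.33·0.89·2.04 = 1.2102 (%²).
σ_p = √1.2102 = 1.100%.
At 97.5%, z = 1.960.
VaR = 1.960 × 1.100% = 2.156%; on $250,000,000 that is $5,390,000.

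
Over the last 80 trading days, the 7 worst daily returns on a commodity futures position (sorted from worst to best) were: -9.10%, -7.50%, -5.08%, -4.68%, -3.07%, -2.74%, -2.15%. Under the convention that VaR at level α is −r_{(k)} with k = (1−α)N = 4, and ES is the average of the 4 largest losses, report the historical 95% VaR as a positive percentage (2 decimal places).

4.68%

k = 4; the 4th lowest return is -4.68%, so VaR = 4.68%.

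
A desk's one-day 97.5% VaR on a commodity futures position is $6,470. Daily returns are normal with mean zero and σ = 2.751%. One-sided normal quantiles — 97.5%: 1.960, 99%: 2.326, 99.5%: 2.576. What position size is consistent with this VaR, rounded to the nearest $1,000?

VaR as a fraction of value: z·σ = 1.960 × 2.751% = 5.39196%.
Position = $6,470 / 0.0539196 = $119,993.

$120,000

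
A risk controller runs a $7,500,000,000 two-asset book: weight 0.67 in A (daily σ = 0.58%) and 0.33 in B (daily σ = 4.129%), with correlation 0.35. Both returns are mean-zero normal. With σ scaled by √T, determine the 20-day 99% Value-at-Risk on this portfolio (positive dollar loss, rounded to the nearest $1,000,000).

$1,203,000,000

σ_p = √(0.67²·0.58² + 0.33²·4.129² + 2·0.35·0.67·0.33·0.58·4.129) = 1.542%.
σ_{20d} = 1.542% × √20 = 6.896%.
z(99%) = 2.326.
VaR = 2.326 × 6.896% = 16.040%; on $7,500,000,000 that is $1,203,000,000.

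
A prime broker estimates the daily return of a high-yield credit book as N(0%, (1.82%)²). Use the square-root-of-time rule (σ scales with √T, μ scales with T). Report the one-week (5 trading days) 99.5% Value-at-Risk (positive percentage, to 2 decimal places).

At 99.5%, z = 2.576.
σ_{5d} = 1.82% × √5 = 4.070%.
VaR = 2.576 × 4.070% = 10.484%.

10.48%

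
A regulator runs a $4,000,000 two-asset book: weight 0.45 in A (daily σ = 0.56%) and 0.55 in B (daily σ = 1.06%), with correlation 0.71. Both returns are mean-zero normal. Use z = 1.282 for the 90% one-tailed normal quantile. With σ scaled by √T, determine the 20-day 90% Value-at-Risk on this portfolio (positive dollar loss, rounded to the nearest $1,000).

σ_p = √(0.45²·0.56² + 0.55²·1.06² + 2·0.71·0.45·0.55·0.56·1.06) = 0.782%.
σ_{20d} = 0.782% × √20 = 3.497%.
VaR = 1.282 × 3.497% = 4.483%; on $4,000,000 that is $179,320.

$179,000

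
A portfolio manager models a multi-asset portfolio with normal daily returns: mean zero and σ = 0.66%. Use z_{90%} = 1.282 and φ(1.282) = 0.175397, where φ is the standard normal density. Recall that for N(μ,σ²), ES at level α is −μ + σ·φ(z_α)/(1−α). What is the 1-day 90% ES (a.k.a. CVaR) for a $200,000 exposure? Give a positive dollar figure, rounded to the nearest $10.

Tail multiplier: φ(z)/(1−α) = 0.175397 / 0.1 = 1.754.
ES = 0.66% × 1.754 = 1.158%.
On $200,000: 0.01158 × $200,000 = $2,316.

$2,320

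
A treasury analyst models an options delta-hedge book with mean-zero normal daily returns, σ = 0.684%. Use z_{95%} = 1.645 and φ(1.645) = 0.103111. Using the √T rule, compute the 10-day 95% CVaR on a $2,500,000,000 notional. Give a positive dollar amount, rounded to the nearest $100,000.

σ_{10d} = 0.684% × √10 = 2.163%.
ES multiplier = φ(z)/(1−α) = 0.103111/0.05 = 2.062.
ES = 2.163% × 2.062 = 4.460%; on $2,500,000,000: $111,500,000.

$111,500,000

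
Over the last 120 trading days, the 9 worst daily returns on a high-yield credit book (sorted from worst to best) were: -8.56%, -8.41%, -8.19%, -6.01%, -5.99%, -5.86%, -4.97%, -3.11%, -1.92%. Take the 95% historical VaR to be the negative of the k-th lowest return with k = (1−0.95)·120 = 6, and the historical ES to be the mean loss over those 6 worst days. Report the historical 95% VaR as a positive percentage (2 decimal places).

k = 6; the 6th lowest return is -5.86%, so VaR = 5.86%.

5.86%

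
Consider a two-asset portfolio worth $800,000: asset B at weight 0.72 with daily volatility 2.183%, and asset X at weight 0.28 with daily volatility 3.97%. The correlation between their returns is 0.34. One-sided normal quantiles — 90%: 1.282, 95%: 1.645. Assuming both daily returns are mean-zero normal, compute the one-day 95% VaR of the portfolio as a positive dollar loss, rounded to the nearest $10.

$29,110

σ_p² = 0.72²·2.183² + 0.28²·3.97² + 2·0.34·0.72·0.28·2.183·3.97 = 4.8942 (%²).
σ_p = √4.8942 = 2.212%.
VaR = 1.645 × 2.212% = 3.639%; on $800,000 that is $29,112.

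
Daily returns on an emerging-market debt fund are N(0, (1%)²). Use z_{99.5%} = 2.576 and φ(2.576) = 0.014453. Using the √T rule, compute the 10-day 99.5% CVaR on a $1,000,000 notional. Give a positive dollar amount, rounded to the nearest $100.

$91,400

σ_{10d} = 1% × √10 = 3.162%.
ES multiplier = φ(z)/(1−α) = 0.014453/0.005 = 2.891.
ES = 3.162% × 2.891 = 9.141%; on $1,000,000: $91,410.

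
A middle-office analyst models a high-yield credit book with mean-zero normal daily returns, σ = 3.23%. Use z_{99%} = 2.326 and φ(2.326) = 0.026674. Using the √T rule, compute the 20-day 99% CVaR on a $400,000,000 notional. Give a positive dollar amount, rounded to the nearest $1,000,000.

$154,000,000

σ_{20d} = 3.23% × √20 = 14.445%.
ES multiplier = φ(z)/(1−α) = 0.026674/0.01 = 2.667.
ES = 14.445% × 2.667 = 38.525%; on $400,000,000: $154,100,000.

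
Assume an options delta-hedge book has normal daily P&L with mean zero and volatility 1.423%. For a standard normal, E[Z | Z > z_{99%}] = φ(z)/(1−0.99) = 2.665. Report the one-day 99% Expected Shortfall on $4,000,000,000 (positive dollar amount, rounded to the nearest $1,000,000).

ES = 1.423% × 2.665 = 3.792%.
On $4,000,000,000: 0.03792 × $4,000,000,000 = $151,680,000.

$152,000,000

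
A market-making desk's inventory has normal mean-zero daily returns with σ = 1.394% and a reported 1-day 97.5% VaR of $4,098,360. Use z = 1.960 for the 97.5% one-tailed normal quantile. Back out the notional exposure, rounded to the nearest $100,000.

$150,000,000

VaR as a fraction of value: z·σ = 1.960 × 1.394% = 2.73224%.
Position = $4,098,360 / 0.0273224 = $150,000,000.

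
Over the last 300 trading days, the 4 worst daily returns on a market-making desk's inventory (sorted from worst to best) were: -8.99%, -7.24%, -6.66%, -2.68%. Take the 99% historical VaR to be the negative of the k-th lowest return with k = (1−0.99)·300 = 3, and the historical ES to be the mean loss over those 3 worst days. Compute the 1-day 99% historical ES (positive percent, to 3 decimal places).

The 3 worst returns sum to -22.89%.
ES = −(-22.89%) / 3 = 7.63% ≈ 7.630%.

7.630%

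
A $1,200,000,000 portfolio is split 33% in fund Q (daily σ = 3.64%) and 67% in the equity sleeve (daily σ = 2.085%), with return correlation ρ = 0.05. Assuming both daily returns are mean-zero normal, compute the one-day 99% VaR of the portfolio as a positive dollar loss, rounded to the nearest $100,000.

$52,700,000

σ_p² = 0.33²·3.64² + 0.67²·2.085² + 2·0.05·0.33·0.67·3.64·2.085 = 3.5622 (%²).
σ_p = √3.5622 = 1.887%.
At 99%, z = 2.326.
VaR = 2.326 × 1.887% = 4.389%; on $1,200,000,000 that is $52,668,000.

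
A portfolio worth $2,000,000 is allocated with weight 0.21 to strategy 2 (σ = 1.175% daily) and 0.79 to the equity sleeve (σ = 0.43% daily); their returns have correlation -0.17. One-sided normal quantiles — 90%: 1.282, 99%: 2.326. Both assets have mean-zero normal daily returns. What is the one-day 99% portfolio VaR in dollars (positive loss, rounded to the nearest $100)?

$17,900

σ_p² = 0.21²·1.175² + 0.79²·0.43² + 2·-0.17·0.21·0.79·1.175·0.43 = 0.1478 (%²).
σ_p = √0.1478 = 0.384%.
VaR = 2.326 × 0.384% = 0.893%; on $2,000,000 that is $17,860.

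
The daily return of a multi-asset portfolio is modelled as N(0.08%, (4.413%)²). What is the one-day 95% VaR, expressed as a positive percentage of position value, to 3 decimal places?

7.179%

At 95% one-sided, z = 1.645.
VaR = −μ + z·σ = −(0.08%) + 1.645 × 4.413% = 7.179%.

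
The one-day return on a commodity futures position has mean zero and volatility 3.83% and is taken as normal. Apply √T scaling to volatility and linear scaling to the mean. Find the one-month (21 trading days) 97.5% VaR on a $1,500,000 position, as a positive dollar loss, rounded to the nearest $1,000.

At 97.5%, z = 1.960.
σ_{21d} = 3.83% × √21 = 17.551%.
VaR = 1.960 × 17.551% = 34.400%.
On $1,500,000: 0.34400 × $1,500,000 = $516,000.

$516,000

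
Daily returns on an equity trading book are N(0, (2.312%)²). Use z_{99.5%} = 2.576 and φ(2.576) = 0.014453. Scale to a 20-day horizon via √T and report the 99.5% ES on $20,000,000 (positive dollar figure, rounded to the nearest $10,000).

$5,980,000

σ_{20d} = 2.312% × √20 = 10.340%.
ES multiplier = φ(z)/(1−α) = 0.014453/0.005 = 2.891.
ES = 10.340% × 2.891 = 29.893%; on $20,000,000: $5,978,600.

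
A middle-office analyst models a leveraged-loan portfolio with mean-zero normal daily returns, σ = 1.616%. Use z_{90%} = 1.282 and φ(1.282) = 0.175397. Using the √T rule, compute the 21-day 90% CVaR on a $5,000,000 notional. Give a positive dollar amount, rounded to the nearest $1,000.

$649,000

σ_{21d} = 1.616% × √21 = 7.405%.
ES multiplier = φ(z)/(1−α) = 0.175397/0.1 = 1.754.
ES = 7.405% × 1.754 = 12.988%; on $5,000,000: $649,400.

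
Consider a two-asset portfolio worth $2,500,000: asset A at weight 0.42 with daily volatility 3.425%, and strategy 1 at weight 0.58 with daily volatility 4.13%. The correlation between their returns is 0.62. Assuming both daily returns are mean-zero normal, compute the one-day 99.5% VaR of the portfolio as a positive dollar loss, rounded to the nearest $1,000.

σ_p² = 0.42²·3.425² + 0.58²·4.13² + 2·0.62·0.42·0.58·3.425·4.13 = 12.0800 (%²).
σ_p = √12.0800 = 3.476%.
At 99.5%, z = 2.576.
VaR = 2.576 × 3.476% = 8.954%; on $2,500,000 that is $223,850.

$224,000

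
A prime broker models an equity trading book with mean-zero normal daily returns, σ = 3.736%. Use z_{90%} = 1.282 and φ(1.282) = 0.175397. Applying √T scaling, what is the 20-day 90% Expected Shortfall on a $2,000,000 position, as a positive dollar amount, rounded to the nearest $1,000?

σ_{20d} = 3.736% × √20 = 16.708%.
ES multiplier = φ(z)/(1−α) = 0.175397/0.1 = 1.754.
ES = 16.708% × 1.754 = 29.306%; on $2,000,000: $586,120.

$586,000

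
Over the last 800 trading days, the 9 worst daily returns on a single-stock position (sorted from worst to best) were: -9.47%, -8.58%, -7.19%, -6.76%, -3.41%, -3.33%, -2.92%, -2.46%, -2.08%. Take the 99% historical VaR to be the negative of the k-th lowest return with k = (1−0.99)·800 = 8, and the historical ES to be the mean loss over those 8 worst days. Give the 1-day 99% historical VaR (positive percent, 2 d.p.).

k = 8; the 8th lowest return is -2.46%, so VaR = 2.46%.

2.46%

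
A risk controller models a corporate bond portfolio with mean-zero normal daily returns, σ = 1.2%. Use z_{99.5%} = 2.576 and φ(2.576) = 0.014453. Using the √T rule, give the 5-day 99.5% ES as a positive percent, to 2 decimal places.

σ_{5d} = 1.2% × √5 = 2.683%.
ES multiplier = φ(z)/(1−α) = 0.014453/0.005 = 2.891.
ES = 2.683% × 2.891 = 7.757%.

7.76%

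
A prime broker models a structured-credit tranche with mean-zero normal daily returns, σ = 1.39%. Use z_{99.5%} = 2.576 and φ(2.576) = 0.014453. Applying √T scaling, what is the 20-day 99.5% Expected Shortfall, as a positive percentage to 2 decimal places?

17.97%

σ_{20d} = 1.39% × √20 = 6.216%.
ES multiplier = φ(z)/(1−α) = 0.014453/0.005 = 2.891.
ES = 6.216% × 2.891 = 17.970%.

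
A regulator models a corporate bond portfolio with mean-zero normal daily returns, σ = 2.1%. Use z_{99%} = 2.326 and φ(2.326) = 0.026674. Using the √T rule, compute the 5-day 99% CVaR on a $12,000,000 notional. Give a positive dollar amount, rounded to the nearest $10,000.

σ_{5d} = 2.1% × √5 = 4.696%.
ES multiplier = φ(z)/(1−α) = 0.026674/0.01 = 2.667.
ES = 4.696% × 2.667 = 12.524%; on $12,000,000: $1,502,880.

$1,500,000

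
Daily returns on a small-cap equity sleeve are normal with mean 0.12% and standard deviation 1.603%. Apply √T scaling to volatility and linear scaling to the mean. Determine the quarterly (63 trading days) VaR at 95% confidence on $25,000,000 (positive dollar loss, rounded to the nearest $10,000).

$3,340,000

At 95%, z = 1.645.
σ_{63d} = 1.603% × √63 = 12.723%; μ_{63d} = 63 × 0.12% = 7.560%.
VaR = −(7.560%) + 1.645 × 12.723% = 13.369%.
On $25,000,000: 0.13369 × $25,000,000 = $3,342,250.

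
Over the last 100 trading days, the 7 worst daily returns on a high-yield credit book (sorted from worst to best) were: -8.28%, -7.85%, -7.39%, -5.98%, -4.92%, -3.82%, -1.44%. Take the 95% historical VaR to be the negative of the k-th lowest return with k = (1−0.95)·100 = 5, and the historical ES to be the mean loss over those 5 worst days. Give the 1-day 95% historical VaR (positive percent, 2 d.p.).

4.92%

k = 5; the 5th lowest return is -4.92%, so VaR = 4.92%.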